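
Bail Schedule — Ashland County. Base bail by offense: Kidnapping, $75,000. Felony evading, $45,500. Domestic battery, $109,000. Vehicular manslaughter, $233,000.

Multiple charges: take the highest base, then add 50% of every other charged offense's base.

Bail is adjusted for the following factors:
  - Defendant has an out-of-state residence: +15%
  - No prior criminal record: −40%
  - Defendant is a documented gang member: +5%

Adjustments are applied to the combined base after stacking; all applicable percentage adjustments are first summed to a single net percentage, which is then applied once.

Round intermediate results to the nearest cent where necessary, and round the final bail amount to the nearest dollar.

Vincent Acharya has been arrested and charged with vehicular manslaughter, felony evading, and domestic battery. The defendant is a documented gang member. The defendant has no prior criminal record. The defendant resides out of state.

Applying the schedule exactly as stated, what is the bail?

$248,200

Base amounts from the schedule: vehicular manslaughter $233,000; felony evading $45,500; domestic battery $109,000.
Stacking rule: highest base plus 50% of each additional charge. Highest is vehicular manslaughter at $233,000. Additional: $45,500 × 50% = $22,750; $109,000 × 50% = $54,500. Combined base = $233,000 + $77,250 = $310,250.
Net percentage adjustment: +15% −40% +5% = −20%. $310,250 × 0.8 = $248,200.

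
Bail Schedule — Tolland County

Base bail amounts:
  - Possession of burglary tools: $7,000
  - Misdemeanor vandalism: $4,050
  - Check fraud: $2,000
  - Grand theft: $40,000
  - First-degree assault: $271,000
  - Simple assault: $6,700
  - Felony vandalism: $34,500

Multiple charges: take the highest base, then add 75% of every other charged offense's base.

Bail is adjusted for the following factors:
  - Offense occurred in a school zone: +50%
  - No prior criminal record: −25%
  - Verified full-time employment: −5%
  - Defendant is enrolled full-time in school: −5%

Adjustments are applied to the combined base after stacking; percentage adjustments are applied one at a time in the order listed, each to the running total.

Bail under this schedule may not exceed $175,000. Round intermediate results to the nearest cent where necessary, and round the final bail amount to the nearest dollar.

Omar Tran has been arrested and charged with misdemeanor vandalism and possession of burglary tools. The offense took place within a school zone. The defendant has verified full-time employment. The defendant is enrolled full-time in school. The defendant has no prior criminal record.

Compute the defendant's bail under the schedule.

Base amounts from the schedule: misdemeanor vandalism $4,050; possession of burglary tools $7,000.
Stacking rule: highest base plus 75% of each additional charge. Highest is possession of burglary tools at $7,000. Additional: $4,050 × 75% = $3,037.50. Combined base = $7,000 + $3,037.50 = $10,037.50.
Offense occurred in a school zone (+50%): $10,037.50 × 1.5 = $15,056.25.
No prior criminal record (−25%): $15,056.25 × 0.75 = $11,292.19.
Verified full-time employment (−5%): $11,292.19 × 0.95 = $10,727.58.
Defendant is enrolled full-time in school (−5%): $10,727.58 × 0.95 = $10,191.20.
$10,191.20 is within the $175,000 maximum.
Rounded to the nearest dollar: $10,191.

$10,191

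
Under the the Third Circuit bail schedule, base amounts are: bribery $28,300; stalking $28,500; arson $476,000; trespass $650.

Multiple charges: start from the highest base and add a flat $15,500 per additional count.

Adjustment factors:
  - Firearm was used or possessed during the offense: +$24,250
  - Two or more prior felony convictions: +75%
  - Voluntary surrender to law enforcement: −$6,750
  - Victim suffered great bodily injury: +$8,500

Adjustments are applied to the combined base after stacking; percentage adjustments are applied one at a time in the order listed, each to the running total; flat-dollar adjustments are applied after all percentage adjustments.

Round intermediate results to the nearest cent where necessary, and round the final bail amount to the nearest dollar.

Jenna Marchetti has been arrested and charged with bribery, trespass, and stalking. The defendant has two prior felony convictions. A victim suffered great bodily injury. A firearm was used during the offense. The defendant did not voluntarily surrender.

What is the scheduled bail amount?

Base amounts from the schedule: bribery $28,300; trespass $650; stalking $28,500.
Stacking rule: highest base plus $15,500 per additional charge. Highest is stalking at $28,500; 2 additional charges → +$31,000. Combined base = $59,500.
Two or more prior felony convictions (+75%): $59,500 × 1.75 = $104,125.
Firearm was used or possessed during the offense (+$24,250 flat): $104,125 + $24,250 = $128,375.
Victim suffered great bodily injury (+$8,500 flat): $128,375 + $8,500 = $136,875.

$136,875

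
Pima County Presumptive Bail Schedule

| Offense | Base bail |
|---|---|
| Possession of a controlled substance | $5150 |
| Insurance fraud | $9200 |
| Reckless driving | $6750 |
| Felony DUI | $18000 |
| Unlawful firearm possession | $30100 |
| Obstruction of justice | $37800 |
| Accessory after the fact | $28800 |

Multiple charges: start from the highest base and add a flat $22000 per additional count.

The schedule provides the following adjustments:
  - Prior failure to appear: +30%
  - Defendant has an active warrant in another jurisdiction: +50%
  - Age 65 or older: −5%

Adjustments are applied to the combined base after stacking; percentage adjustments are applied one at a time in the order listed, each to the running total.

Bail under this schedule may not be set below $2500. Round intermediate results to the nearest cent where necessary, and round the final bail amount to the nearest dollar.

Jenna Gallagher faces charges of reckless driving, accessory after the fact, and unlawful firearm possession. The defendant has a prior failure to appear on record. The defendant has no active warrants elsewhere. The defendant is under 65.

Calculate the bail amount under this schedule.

Base amounts from the schedule: reckless driving $6750; accessory after the fact $28800; unlawful firearm possession $30100.
Stacking rule: highest base plus $22000 per additional charge. Highest is unlawful firearm possession at $30100; 2 additional charges → +$44000. Combined base = $74100.
Prior failure to appear (+30%): $74100 × 1.3 = $96330.
$96330 is at or above the $2500 minimum.

$96330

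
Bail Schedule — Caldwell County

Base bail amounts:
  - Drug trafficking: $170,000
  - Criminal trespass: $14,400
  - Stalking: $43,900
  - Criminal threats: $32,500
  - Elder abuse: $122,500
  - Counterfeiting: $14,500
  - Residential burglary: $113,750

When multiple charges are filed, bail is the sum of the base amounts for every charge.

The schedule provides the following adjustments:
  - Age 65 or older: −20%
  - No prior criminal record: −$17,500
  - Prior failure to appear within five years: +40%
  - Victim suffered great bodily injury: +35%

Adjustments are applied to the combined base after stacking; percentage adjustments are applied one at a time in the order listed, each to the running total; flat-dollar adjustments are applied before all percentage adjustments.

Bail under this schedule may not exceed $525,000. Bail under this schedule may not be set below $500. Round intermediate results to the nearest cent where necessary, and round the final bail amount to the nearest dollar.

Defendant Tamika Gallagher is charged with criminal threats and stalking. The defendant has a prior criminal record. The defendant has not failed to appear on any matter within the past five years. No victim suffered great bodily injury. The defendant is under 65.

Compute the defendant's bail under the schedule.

Base amounts from the schedule: criminal threats $32,500; stalking $43,900.
Stacking rule: sum of all bases. $32,500 + $43,900 = $76,400.
No adjustment factors apply to this defendant.
$76,400 is within the $525,000 maximum.
$76,400 is at or above the $500 minimum.

$76,400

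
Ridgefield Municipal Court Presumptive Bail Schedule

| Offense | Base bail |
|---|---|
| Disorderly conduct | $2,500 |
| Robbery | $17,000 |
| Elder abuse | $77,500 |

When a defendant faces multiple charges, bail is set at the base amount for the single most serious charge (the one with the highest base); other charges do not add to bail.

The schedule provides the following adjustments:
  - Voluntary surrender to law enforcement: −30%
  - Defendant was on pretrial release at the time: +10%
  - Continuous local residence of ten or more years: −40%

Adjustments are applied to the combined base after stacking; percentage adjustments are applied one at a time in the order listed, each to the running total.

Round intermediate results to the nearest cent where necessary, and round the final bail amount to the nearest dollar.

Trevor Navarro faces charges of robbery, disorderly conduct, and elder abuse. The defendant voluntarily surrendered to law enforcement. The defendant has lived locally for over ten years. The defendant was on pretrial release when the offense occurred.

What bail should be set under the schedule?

$35,805

Base amounts from the schedule: robbery $17,000; disorderly conduct $2,500; elder abuse $77,500.
Stacking rule: use the highest base only. Highest is elder abuse at $77,500. Combined base = $77,500.
Voluntary surrender to law enforcement (−30%): $77,500 × 0.7 = $54,250.
Defendant was on pretrial release at the time (+10%): $54,250 × 1.1 = $59,675.
Continuous local residence of ten or more years (−40%): $59,675 × 0.6 = $35,805.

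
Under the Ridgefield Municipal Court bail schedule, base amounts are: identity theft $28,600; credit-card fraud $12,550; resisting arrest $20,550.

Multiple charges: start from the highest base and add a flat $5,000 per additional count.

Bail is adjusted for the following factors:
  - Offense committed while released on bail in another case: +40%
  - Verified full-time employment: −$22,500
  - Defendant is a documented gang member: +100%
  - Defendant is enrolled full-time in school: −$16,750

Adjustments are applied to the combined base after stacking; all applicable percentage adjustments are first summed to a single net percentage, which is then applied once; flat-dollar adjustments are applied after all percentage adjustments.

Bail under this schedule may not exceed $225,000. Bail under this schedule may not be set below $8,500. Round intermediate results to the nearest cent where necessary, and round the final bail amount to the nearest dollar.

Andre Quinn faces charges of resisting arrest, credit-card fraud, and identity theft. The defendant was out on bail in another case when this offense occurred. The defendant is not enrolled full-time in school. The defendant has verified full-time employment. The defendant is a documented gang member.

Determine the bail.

Base amounts from the schedule: resisting arrest $20,550; credit-card fraud $12,550; identity theft $28,600.
Stacking rule: highest base plus $5,000 per additional charge. Highest is identity theft at $28,600; 2 additional charges → +$10,000. Combined base = $38,600.
Net percentage adjustment: +40% +100% = +140%. $38,600 × 2.4 = $92,640.
Verified full-time employment (−$22,500 flat): $92,640 − $22,500 = $70,140.
$70,140 is within the $225,000 maximum.
$70,140 is at or above the $8,500 minimum.

$70,140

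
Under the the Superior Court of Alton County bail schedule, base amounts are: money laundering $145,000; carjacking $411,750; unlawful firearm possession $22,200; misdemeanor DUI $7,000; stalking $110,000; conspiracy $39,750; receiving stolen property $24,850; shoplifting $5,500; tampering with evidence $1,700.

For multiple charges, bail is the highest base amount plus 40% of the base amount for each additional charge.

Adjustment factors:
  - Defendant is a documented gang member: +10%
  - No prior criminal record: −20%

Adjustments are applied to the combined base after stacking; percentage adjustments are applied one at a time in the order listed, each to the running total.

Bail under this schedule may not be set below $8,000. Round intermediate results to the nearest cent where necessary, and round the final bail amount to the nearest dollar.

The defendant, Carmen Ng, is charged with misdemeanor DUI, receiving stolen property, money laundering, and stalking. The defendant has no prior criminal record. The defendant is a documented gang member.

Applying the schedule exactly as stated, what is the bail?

$177,531

Base amounts from the schedule: misdemeanor DUI $7,000; receiving stolen property $24,850; money laundering $145,000; stalking $110,000.
Stacking rule: highest base plus 40% of each additional charge. Highest is money laundering at $145,000. Additional: $7,000 × 40% = $2,800; $24,850 × 40% = $9,940; $110,000 × 40% = $44,000. Combined base = $145,000 + $56,740 = $201,740.
Defendant is a documented gang member (+10%): $201,740 × 1.1 = $221,914.
No prior criminal record (−20%): $221,914 × 0.8 = $177,531.20.
$177,531.20 is at or above the $8,000 minimum.
Rounded to the nearest dollar: $177,531.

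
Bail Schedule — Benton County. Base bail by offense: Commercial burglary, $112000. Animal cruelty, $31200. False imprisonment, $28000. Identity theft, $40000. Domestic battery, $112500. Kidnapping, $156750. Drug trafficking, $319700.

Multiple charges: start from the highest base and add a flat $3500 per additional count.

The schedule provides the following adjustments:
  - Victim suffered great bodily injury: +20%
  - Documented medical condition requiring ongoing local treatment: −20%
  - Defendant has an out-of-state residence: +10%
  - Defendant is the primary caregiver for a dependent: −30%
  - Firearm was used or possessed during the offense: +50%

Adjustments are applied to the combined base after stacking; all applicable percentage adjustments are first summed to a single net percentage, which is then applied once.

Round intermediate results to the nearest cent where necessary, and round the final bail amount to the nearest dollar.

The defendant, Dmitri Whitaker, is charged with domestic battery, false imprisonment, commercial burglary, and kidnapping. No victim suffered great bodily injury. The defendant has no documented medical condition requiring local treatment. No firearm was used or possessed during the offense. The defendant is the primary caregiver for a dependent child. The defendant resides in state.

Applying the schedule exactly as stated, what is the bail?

Base amounts from the schedule: domestic battery $112500; false imprisonment $28000; commercial burglary $112000; kidnapping $156750.
Stacking rule: highest base plus $3500 per additional charge. Highest is kidnapping at $156750; 3 additional charges → +$10500. Combined base = $167250.
Defendant is the primary caregiver for a dependent (−30%): $167250 × 0.7 = $117075.

$117075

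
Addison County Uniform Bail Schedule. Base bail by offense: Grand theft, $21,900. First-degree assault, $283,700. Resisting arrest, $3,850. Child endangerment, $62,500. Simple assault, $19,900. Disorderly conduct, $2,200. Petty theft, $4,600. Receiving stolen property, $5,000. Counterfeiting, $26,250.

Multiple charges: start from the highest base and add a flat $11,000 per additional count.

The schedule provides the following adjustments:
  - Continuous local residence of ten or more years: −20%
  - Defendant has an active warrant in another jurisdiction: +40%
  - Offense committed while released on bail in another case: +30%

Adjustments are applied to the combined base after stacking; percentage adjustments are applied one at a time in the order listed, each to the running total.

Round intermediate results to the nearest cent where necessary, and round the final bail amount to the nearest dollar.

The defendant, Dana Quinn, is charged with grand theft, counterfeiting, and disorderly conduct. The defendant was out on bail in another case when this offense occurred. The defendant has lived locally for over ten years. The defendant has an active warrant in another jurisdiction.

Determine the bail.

Base amounts from the schedule: grand theft $21,900; counterfeiting $26,250; disorderly conduct $2,200.
Stacking rule: highest base plus $11,000 per additional charge. Highest is counterfeiting at $26,250; 2 additional charges → +$22,000. Combined base = $48,250.
Continuous local residence of ten or more years (−20%): $48,250 × 0.8 = $38,600.
Defendant has an active warrant in another jurisdiction (+40%): $38,600 × 1.4 = $54,040.
Offense committed while released on bail in another case (+30%): $54,040 × 1.3 = $70,252.

$70,252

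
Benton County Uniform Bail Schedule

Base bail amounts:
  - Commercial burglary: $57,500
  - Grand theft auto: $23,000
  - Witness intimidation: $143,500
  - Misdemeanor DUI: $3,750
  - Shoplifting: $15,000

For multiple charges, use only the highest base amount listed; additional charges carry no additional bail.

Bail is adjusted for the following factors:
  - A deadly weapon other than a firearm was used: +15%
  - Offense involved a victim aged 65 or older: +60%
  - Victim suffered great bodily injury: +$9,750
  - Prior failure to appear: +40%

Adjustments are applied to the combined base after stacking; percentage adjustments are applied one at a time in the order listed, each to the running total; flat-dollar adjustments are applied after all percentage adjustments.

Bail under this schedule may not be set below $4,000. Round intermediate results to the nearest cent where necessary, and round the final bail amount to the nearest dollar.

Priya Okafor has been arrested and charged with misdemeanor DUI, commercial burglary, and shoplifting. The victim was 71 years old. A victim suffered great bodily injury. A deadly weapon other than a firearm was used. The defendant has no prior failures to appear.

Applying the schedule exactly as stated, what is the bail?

$115,550

Base amounts from the schedule: misdemeanor DUI $3,750; commercial burglary $57,500; shoplifting $15,000.
Stacking rule: use the highest base only. Highest is commercial burglary at $57,500. Combined base = $57,500.
A deadly weapon other than a firearm was used (+15%): $57,500 × 1.15 = $66,125.
Offense involved a victim aged 65 or older (+60%): $66,125 × 1.6 = $105,800.
Victim suffered great bodily injury (+$9,750 flat): $105,800 + $9,750 = $115,550.
$115,550 is at or above the $4,000 minimum.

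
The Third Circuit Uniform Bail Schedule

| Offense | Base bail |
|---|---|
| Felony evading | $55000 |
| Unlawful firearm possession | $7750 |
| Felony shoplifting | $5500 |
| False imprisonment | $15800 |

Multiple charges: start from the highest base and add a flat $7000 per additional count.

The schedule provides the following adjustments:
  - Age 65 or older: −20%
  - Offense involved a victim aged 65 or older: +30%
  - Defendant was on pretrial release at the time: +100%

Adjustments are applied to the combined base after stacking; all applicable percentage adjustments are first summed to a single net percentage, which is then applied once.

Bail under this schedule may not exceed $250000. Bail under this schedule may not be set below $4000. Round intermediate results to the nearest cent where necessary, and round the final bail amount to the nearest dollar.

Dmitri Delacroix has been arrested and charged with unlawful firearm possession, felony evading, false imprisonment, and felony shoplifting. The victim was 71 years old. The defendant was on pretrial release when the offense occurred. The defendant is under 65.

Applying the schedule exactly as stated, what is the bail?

$174800

Base amounts from the schedule: unlawful firearm possession $7750; felony evading $55000; false imprisonment $15800; felony shoplifting $5500.
Stacking rule: highest base plus $7000 per additional charge. Highest is felony evading at $55000; 3 additional charges → +$21000. Combined base = $76000.
Net percentage adjustment: +30% +100% = +130%. $76000 × 2.3 = $174800.
$174800 is within the $250000 maximum.
$174800 is at or above the $4000 minimum.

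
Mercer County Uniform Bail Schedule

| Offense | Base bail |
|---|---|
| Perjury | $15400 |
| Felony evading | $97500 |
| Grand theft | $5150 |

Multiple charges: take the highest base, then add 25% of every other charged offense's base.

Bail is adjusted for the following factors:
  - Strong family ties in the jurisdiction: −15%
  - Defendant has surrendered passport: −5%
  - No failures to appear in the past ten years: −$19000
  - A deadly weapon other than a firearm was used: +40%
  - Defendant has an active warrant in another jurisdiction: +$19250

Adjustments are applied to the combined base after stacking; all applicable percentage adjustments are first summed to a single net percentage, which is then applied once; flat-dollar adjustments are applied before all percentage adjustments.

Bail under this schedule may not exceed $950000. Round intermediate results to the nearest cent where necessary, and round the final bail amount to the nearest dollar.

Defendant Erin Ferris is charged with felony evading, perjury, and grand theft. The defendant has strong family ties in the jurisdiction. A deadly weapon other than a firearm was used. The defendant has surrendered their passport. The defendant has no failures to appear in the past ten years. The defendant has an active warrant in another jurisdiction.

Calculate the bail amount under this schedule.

$123465

Base amounts from the schedule: felony evading $97500; perjury $15400; grand theft $5150.
Stacking rule: highest base plus 25% of each additional charge. Highest is felony evading at $97500. Additional: $15400 × 25% = $3850; $5150 × 25% = $1287.50. Combined base = $97500 + $5137.50 = $102637.50.
No failures to appear in the past ten years (−$19000 flat): $102637.50 − $19000 = $83637.50.
Defendant has an active warrant in another jurisdiction (+$19250 flat): $83637.50 + $19250 = $102887.50.
Net percentage adjustment: −15% −5% +40% = +20%. $102887.50 × 1.2 = $123465.
$123465 is within the $950000 maximum.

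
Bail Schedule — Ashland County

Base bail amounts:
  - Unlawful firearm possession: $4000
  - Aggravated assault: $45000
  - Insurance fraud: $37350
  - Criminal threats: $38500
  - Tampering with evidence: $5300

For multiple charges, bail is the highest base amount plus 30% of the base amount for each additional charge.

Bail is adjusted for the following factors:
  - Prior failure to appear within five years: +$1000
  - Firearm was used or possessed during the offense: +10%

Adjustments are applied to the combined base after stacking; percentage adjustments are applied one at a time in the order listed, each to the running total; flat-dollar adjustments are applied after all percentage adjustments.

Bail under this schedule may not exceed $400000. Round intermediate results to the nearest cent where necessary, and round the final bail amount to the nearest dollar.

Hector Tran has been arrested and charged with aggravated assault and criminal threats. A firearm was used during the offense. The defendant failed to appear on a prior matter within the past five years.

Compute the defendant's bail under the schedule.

Base amounts from the schedule: aggravated assault $45000; criminal threats $38500.
Stacking rule: highest base plus 30% of each additional charge. Highest is aggravated assault at $45000. Additional: $38500 × 30% = $11550. Combined base = $45000 + $11550 = $56550.
Firearm was used or possessed during the offense (+10%): $56550 × 1.1 = $62205.
Prior failure to appear within five years (+$1000 flat): $62205 + $1000 = $63205.
$63205 is within the $400000 maximum.

$63205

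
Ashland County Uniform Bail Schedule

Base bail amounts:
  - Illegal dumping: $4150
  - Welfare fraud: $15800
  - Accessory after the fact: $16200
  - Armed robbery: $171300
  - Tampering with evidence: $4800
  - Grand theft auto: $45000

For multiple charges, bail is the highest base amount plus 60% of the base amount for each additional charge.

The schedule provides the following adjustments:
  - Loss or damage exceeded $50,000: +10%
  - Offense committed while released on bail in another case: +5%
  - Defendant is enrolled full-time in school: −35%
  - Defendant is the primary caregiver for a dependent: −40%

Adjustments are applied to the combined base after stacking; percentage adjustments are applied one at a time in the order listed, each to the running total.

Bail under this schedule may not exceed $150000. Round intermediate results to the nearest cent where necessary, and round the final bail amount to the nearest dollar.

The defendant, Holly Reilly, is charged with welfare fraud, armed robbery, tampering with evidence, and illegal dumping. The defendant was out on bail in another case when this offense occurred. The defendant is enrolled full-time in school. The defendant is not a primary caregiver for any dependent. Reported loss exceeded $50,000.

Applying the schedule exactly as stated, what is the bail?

$139752

Base amounts from the schedule: welfare fraud $15800; armed robbery $171300; tampering with evidence $4800; illegal dumping $4150.
Stacking rule: highest base plus 60% of each additional charge. Highest is armed robbery at $171300. Additional: $15800 × 60% = $9480; $4800 × 60% = $2880; $4150 × 60% = $2490. Combined base = $171300 + $14850 = $186150.
Loss or damage exceeded $50,000 (+10%): $186150 × 1.1 = $204765.
Offense committed while released on bail in another case (+5%): $204765 × 1.05 = $215003.25.
Defendant is enrolled full-time in school (−35%): $215003.25 × 0.65 = $139752.11.
$139752.11 is within the $150000 maximum.
Rounded to the nearest dollar: $139752.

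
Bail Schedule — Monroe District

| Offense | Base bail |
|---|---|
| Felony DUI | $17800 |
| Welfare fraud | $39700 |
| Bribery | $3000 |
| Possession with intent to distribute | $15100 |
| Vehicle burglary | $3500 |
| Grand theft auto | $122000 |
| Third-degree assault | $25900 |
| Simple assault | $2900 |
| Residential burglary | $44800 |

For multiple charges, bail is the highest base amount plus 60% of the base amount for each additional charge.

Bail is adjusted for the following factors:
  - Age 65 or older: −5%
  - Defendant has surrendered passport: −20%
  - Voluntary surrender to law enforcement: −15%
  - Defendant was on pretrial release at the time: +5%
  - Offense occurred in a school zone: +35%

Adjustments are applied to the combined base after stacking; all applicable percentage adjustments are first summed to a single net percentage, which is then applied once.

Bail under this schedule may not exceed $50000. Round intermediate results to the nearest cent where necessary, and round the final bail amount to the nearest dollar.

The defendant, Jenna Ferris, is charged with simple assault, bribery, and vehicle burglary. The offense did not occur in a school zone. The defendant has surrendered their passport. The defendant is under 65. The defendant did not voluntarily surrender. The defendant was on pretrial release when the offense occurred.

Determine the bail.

$5984

Base amounts from the schedule: simple assault $2900; bribery $3000; vehicle burglary $3500.
Stacking rule: highest base plus 60% of each additional charge. Highest is vehicle burglary at $3500. Additional: $2900 × 60% = $1740; $3000 × 60% = $1800. Combined base = $3500 + $3540 = $7040.
Net percentage adjustment: −20% +5% = −15%. $7040 × 0.85 = $5984.
$5984 is within the $50000 maximum.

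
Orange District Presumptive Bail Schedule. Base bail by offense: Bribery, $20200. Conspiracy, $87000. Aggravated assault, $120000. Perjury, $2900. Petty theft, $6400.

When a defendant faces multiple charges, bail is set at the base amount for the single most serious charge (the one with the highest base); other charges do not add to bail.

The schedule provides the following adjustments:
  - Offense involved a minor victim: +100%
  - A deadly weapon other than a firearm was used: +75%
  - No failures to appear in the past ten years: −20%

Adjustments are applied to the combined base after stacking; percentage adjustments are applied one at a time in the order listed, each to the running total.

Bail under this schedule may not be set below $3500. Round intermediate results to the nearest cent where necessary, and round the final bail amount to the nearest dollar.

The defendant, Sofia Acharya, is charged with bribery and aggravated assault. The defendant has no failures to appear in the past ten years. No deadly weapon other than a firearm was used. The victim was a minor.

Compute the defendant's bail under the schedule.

$192000

Base amounts from the schedule: bribery $20200; aggravated assault $120000.
Stacking rule: use the highest base only. Highest is aggravated assault at $120000. Combined base = $120000.
Offense involved a minor victim (+100%): $120000 × 2 = $240000.
No failures to appear in the past ten years (−20%): $240000 × 0.8 = $192000.
$192000 is at or above the $3500 minimum.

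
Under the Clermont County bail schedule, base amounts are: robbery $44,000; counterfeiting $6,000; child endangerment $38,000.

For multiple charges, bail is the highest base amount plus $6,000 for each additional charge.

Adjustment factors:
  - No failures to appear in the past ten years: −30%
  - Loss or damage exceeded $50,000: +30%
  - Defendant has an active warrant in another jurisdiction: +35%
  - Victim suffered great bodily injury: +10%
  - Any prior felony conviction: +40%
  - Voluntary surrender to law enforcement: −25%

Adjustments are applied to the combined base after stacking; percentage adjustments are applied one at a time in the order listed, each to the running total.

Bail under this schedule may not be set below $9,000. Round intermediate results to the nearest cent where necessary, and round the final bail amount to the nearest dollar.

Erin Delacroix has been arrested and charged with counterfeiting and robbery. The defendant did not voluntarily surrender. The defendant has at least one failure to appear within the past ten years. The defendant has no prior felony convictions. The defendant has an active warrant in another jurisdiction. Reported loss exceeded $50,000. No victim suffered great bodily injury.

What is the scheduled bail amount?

Base amounts from the schedule: counterfeiting $6,000; robbery $44,000.
Stacking rule: highest base plus $6,000 per additional charge. Highest is robbery at $44,000; 1 additional charge → +$6,000. Combined base = $50,000.
Loss or damage exceeded $50,000 (+30%): $50,000 × 1.3 = $65,000.
Defendant has an active warrant in another jurisdiction (+35%): $65,000 × 1.35 = $87,750.
$87,750 is at or above the $9,000 minimum.

$87,750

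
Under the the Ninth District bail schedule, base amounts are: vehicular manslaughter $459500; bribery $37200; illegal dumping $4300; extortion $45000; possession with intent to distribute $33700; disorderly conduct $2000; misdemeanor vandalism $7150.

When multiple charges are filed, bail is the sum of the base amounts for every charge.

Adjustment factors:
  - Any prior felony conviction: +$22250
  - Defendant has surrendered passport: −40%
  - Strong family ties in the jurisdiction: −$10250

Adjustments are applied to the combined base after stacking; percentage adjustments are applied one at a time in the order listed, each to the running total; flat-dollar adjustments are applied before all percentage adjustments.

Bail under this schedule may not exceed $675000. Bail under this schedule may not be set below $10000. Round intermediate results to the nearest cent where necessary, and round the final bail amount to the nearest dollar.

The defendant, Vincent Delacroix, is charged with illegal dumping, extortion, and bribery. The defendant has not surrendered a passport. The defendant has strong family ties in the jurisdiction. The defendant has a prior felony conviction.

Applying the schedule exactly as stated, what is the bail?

Base amounts from the schedule: illegal dumping $4300; extortion $45000; bribery $37200.
Stacking rule: sum of all bases. $4300 + $45000 + $37200 = $86500.
Any prior felony conviction (+$22250 flat): $86500 + $22250 = $108750.
Strong family ties in the jurisdiction (−$10250 flat): $108750 − $10250 = $98500.
$98500 is within the $675000 maximum.
$98500 is at or above the $10000 minimum.

$98500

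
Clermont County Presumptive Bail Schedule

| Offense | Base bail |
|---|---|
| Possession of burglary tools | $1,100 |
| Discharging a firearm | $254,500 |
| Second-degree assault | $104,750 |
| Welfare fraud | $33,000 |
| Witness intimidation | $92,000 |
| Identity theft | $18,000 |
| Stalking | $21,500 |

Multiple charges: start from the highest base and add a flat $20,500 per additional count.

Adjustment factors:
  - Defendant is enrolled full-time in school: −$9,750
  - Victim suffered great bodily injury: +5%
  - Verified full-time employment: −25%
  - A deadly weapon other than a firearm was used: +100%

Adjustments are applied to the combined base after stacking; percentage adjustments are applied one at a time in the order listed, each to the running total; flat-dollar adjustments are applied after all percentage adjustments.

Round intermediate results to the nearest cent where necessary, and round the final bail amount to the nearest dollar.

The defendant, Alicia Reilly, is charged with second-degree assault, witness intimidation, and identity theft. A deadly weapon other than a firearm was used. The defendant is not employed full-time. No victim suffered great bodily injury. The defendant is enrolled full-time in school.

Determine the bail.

$281,750

Base amounts from the schedule: second-degree assault $104,750; witness intimidation $92,000; identity theft $18,000.
Stacking rule: highest base plus $20,500 per additional charge. Highest is second-degree assault at $104,750; 2 additional charges → +$41,000. Combined base = $145,750.
A deadly weapon other than a firearm was used (+100%): $145,750 × 2 = $291,500.
Defendant is enrolled full-time in school (−$9,750 flat): $291,500 − $9,750 = $281,750.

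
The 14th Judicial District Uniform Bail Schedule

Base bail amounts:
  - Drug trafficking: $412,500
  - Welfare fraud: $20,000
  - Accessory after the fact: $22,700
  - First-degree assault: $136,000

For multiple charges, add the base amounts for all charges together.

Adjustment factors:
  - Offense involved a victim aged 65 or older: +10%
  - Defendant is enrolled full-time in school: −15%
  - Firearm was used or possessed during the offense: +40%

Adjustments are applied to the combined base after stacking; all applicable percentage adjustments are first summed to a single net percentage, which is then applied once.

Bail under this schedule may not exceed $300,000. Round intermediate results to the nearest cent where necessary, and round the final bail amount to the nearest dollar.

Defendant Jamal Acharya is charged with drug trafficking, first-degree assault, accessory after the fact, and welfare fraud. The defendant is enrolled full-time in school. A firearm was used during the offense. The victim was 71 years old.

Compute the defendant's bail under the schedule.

Base amounts from the schedule: drug trafficking $412,500; first-degree assault $136,000; accessory after the fact $22,700; welfare fraud $20,000.
Stacking rule: sum of all bases. $412,500 + $136,000 + $22,700 + $20,000 = $591,200.
Net percentage adjustment: +10% −15% +40% = +35%. $591,200 × 1.35 = $798,120.
Result $798,120 exceeds the maximum of $300,000; bail is capped at $300,000.

$300,000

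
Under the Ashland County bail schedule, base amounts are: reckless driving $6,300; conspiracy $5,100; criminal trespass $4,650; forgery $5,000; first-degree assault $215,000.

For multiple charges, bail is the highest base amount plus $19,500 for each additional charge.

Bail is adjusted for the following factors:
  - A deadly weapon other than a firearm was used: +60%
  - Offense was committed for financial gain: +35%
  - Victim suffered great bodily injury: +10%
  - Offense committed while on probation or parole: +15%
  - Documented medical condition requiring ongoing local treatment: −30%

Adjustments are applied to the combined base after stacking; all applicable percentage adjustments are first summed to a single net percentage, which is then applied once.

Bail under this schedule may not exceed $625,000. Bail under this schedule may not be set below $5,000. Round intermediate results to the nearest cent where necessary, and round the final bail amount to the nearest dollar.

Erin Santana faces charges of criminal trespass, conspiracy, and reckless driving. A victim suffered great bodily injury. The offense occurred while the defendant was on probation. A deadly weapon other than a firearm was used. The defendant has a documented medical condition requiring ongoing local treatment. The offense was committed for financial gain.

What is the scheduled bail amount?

$86,070

Base amounts from the schedule: criminal trespass $4,650; conspiracy $5,100; reckless driving $6,300.
Stacking rule: highest base plus $19,500 per additional charge. Highest is reckless driving at $6,300; 2 additional charges → +$39,000. Combined base = $45,300.
Net percentage adjustment: +60% +35% +10% +15% −30% = +90%. $45,300 × 1.9 = $86,070.
$86,070 is within the $625,000 maximum.
$86,070 is at or above the $5,000 minimum.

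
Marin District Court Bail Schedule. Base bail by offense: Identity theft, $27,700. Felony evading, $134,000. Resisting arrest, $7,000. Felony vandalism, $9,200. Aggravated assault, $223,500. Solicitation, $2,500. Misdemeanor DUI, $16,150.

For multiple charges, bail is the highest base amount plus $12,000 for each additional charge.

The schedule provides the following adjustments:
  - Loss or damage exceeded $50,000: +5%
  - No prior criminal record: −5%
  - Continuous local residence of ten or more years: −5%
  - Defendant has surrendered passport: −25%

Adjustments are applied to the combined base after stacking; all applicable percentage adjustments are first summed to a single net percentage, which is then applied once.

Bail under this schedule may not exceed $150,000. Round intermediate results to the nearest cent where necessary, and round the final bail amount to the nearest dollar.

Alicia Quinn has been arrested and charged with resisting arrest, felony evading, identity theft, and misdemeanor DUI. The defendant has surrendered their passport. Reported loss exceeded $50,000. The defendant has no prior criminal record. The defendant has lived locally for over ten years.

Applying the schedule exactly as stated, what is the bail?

$119,000

Base amounts from the schedule: resisting arrest $7,000; felony evading $134,000; identity theft $27,700; misdemeanor DUI $16,150.
Stacking rule: highest base plus $12,000 per additional charge. Highest is felony evading at $134,000; 3 additional charges → +$36,000. Combined base = $170,000.
Net percentage adjustment: +5% −5% −5% −25% = −30%. $170,000 × 0.7 = $119,000.
$119,000 is within the $150,000 maximum.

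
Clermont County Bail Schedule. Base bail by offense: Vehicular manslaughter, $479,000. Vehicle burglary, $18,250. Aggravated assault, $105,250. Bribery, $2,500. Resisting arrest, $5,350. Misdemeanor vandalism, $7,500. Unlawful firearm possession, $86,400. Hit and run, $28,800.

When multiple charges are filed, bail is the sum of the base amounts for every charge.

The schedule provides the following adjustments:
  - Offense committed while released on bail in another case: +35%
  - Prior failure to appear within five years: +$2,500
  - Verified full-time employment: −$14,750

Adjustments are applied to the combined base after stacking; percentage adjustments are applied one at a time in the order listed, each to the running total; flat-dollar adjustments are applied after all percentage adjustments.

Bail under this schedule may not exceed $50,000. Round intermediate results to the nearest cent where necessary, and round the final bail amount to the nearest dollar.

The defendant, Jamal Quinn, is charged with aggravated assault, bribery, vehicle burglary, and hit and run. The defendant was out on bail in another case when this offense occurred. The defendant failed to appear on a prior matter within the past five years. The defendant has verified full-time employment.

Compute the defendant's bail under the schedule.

Base amounts from the schedule: aggravated assault $105,250; bribery $2,500; vehicle burglary $18,250; hit and run $28,800.
Stacking rule: sum of all bases. $105,250 + $2,500 + $18,250 + $28,800 = $154,800.
Offense committed while released on bail in another case (+35%): $154,800 × 1.35 = $208,980.
Prior failure to appear within five years (+$2,500 flat): $208,980 + $2,500 = $211,480.
Verified full-time employment (−$14,750 flat): $211,480 − $14,750 = $196,730.
Result $196,730 exceeds the maximum of $50,000; bail is capped at $50,000.

$50,000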